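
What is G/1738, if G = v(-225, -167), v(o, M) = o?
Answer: -225/1738 ≈ -0.12946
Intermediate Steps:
G = -225
G/1738 = -225/1738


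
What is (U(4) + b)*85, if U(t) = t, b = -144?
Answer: -11900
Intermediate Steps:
(U(4) + b)*85 = (4 - 144)*85 = -140*85 = -11900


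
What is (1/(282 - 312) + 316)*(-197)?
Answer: -1867363/30 ≈ -62245.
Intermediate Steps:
(1/(282 - 312) + 316)*(-197) = (1/(-30) + 316)*(-197) = (-1/30 + 316)*(-197) = (9479/30)*(-197) = -1867363/30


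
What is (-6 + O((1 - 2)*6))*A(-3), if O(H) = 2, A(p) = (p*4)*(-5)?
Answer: -240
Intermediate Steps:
A(p) = -20*p (A(p) = (4*p)*(-5) = -20*p)
(-6 + O((1 - 2)*6))*A(-3) = (-6 + 2)*(-20*(-3)) = -4*60 = -240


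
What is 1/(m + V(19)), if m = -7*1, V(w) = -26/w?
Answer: -19/159 ≈ -0.11950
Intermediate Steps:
m = -7
1/(m + V(19)) = 1/(-7 - 26/19) = 1/(-159/19) = -19/159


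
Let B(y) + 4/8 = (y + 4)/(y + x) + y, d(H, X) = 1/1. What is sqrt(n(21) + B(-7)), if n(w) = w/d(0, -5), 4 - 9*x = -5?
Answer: sqrt(14) ≈ 3.7417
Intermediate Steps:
x = 1 (x = 4/9 - 1/9*(-5) = 4/9 + 5/9 = 1)
d(H, X) = 1
n(w) = w (n(w) = w/1 = w*1 = w)
B(y) = -1/2 + y + (4 + y)/(1 + y) (B(y) = -1/2 + ((y + 4)/(y + 1) + y) = -1/2 + ((4 + y)/(1 + y) + y) = -1/2 + (y + (4 + y)/(1 + y)) = -1/2 + y + (4 + y)/(1 + y))
sqrt(n(21) + B(-7)) = sqrt(21 + (7 + 2*(-7)**2 + 3*(-7))/(2*(1 - 7))) = sqrt(21 + (1/2)*(7 + 2*49 - 21)/(-6)) = sqrt(21 + (1/2)*(-1/6)*(7 + 98 - 21)) = sqrt(21 + (1/2)*(-1/6)*84) = sqrt(21 - 7) = sqrt(14)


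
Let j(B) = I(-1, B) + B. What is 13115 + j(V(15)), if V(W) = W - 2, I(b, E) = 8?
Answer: 13136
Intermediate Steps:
V(W) = -2 + W
j(B) = 8 + B
13115 + j(V(15)) = 13115 + (8 + (-2 + 15)) = 13115 + (8 + 13) = 13115 + 21 = 13136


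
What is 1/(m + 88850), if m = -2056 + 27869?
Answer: 1/114663 ≈ 8.7212e-6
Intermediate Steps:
m = 25813
1/(m + 88850) = 1/(25813 + 88850) = 1/114663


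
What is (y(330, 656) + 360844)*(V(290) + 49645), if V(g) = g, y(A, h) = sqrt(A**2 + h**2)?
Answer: 18018745140 + 99870*sqrt(134809) ≈ 1.8055e+10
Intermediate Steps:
(y(330, 656) + 360844)*(V(290) + 49645) = (sqrt(330**2 + 656**2) + 360844)*(290 + 49645) = (sqrt(108900 + 430336) + 360844)*49935 = (sqrt(539236) + 360844)*49935 = (2*sqrt(134809) + 360844)*49935 = (360844 + 2*sqrt(134809))*49935 = 18018745140 + 99870*sqrt(134809)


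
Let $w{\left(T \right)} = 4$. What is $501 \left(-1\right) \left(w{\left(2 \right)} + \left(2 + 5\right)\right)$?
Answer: $-5511$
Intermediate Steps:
$501 \left(-1\right) \left(w{\left(2 \right)} + \left(2 + 5\right)\right) = 501 \left(-1\right) \left(4 + \left(2 + 5\right)\right) = - 501 \left(4 + 7\right) = \left(-501\right) 11 = -5511$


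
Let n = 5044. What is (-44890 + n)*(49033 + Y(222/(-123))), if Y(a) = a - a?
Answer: -1953768918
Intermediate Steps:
Y(a) = 0
(-44890 + n)*(49033 + Y(222/(-123))) = (-44890 + 5044)*(49033 + 0) = -39846*49033 = -1953768918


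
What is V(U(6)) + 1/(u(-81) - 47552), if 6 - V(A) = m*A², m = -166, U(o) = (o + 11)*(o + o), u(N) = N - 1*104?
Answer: 329779703093/47737 ≈ 6.9083e+6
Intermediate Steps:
u(N) = -104 + N (u(N) = N - 104 = -104 + N)
U(o) = 2*o*(11 + o) (U(o) = (11 + o)*(2*o) = 2*o*(11 + o))
V(A) = 6 + 166*A² (V(A) = 6 - (-166)*A² = 6 + 166*A²)
V(U(6)) + 1/(u(-81) - 47552) = (6 + 166*(2*6*(11 + 6))²) + 1/((-104 - 81) - 47552) = (6 + 166*(2*6*17)²) + 1/(-185 - 47552) = (6 + 166*204²) + 1/(-47737) = (6 + 166*41616) - 1/47737 = (6 + 6908256) - 1/47737 = 6908262 - 1/47737 = 329779703093/47737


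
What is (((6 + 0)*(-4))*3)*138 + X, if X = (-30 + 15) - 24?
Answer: -9975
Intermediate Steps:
X = -39 (X = -15 - 24 = -39)
(((6 + 0)*(-4))*3)*138 + X = (((6 + 0)*(-4))*3)*138 - 39 = ((6*(-4))*3)*138 - 39 = -24*3*138 - 39 = -72*138 - 39 = -9936 - 39 = -9975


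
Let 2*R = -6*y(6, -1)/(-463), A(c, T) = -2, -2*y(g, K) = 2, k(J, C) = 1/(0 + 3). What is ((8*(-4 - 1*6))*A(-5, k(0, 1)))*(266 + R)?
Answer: 19704800/463 ≈ 42559.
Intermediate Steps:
k(J, C) = ⅓ (k(J, C) = 1/3 = ⅓)
y(g, K) = -1 (y(g, K) = -½*2 = -1)
R = -3/463 (R = (-6*(-1)/(-463))/2 = (6*(-1/463))/2 = (½)*(-6/463) = -3/463 ≈ -0.0064795)
((8*(-4 - 1*6))*A(-5, k(0, 1)))*(266 + R) = ((8*(-4 - 1*6))*(-2))*(266 - 3/463) = ((8*(-4 - 6))*(-2))*(123155/463) = ((8*(-10))*(-2))*(123155/463) = -80*(-2)*(123155/463) = 160*(123155/463) = 19704800/463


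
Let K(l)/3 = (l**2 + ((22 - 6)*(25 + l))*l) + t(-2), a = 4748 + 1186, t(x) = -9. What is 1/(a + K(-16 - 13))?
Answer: 1/13998 ≈ 7.1439e-5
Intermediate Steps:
a = 5934
K(l) = -27 + 3*l**2 + 3*l*(400 + 16*l) (K(l) = 3*((l**2 + ((22 - 6)*(25 + l))*l) - 9) = 3*((l**2 + (16*(25 + l))*l) - 9) = 3*((l**2 + (400 + 16*l)*l) - 9) = 3*((l**2 + l*(400 + 16*l)) - 9) = 3*(-9 + l**2 + l*(400 + 16*l)) = -27 + 3*l**2 + 3*l*(400 + 16*l))
1/(a + K(-16 - 13)) = 1/(5934 + (-27 + 51*(-16 - 13)**2 + 1200*(-16 - 13))) = 1/(5934 + (-27 + 51*(-29)**2 + 1200*(-29))) = 1/(5934 + (-27 + 51*841 - 34800)) = 1/(5934 + (-27 + 42891 - 34800)) = 1/(5934 + 8064) = 1/13998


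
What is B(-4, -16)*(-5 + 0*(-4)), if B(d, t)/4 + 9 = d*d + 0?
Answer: -140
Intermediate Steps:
B(d, t) = -36 + 4*d**2 (B(d, t) = -36 + 4*(d*d + 0) = -36 + 4*(d**2 + 0) = -36 + 4*d**2)
B(-4, -16)*(-5 + 0*(-4)) = (-36 + 4*(-4)**2)*(-5 + 0*(-4)) = (-36 + 4*16)*(-5 + 0) = (-36 + 64)*(-5) = 28*(-5) = -140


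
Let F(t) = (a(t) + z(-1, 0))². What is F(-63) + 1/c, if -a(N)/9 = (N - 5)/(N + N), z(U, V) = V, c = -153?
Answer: 176819/7497 ≈ 23.585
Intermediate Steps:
a(N) = -9*(-5 + N)/(2*N) (a(N) = -9*(N - 5)/(N + N) = -9*(-5 + N)/(2*N))
F(t) = 81*(5 - t)²/(4*t²) (F(t) = (9*(5 - t)/(2*t) + 0)² = (9*(5 - t)/(2*t))² = 81*(5 - t)²/(4*t²))
F(-63) + 1/c = (81/4)*(-5 - 63)²/(-63)² + 1/(-153) = (81/4)*(1/3969)*(-68)² - 1/153 = (81/4)*(1/3969)*4624 - 1/153 = 1156/49 - 1/153 = 176819/7497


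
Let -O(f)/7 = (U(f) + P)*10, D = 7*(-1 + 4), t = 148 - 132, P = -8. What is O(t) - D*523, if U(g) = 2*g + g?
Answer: -13783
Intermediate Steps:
t = 16
U(g) = 3*g
D = 21 (D = 7*3 = 21)
O(f) = 560 - 210*f (O(f) = -7*(3*f - 8)*10 = -7*(-8 + 3*f)*10 = -7*(-80 + 30*f) = 560 - 210*f)
O(t) - D*523 = (560 - 210*16) - 21*523 = (560 - 3360) - 1*10983 = -2800 - 10983 = -13783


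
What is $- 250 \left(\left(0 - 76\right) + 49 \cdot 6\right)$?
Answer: $-54500$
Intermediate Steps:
$- 250 \left(\left(0 - 76\right) + 49 \cdot 6\right) = - 250 \left(\left(0 - 76\right) + 294\right) = - 250 \left(-76 + 294\right) = \left(-250\right) 218 = -54500$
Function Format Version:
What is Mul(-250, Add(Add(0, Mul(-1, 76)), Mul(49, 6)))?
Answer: -54500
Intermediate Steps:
Mul(-250, Add(Add(0, Mul(-1, 76)), Mul(49, 6))) = Mul(-250, Add(Add(0, -76), 294)) = Mul(-250, Add(-76, 294)) = Mul(-250, 218) = -54500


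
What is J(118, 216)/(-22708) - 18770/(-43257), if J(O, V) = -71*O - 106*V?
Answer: 889524289/491139978 ≈ 1.8111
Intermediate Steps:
J(O, V) = -106*V - 71*O
J(118, 216)/(-22708) - 18770/(-43257) = (-106*216 - 71*118)/(-22708) - 18770/(-43257) = (-22896 - 8378)*(-1/22708) - 18770*(-1/43257) = -31274*(-1/22708) + 18770/43257 = 15637/11354 + 18770/43257 = 889524289/491139978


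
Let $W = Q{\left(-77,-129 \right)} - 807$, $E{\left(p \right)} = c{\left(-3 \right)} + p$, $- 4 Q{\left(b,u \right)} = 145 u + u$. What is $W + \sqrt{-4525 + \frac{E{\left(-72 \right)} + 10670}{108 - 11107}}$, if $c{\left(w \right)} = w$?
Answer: $\frac{7803}{2} + \frac{3 i \sqrt{60837998770}}{10999} \approx 3901.5 + 67.275 i$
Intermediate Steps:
$Q{\left(b,u \right)} = - \frac{73 u}{2}$ ($Q{\left(b,u \right)} = - \frac{145 u + u}{4} = - \frac{146 u}{4} = - \frac{73 u}{2}$)
$E{\left(p \right)} = -3 + p$
$W = \frac{7803}{2}$ ($W = \left(- \frac{73}{2}\right) \left(-129\right) - 807 = \frac{9417}{2} - 807 = \frac{7803}{2} \approx 3901.5$)
$W + \sqrt{-4525 + \frac{E{\left(-72 \right)} + 10670}{108 - 11107}} = \frac{7803}{2} + \sqrt{-4525 + \frac{\left(-3 - 72\right) + 10670}{108 - 11107}} = \frac{7803}{2} + \sqrt{-4525 + \frac{-75 + 10670}{-10999}} = \frac{7803}{2} + \sqrt{-4525 + 10595 \left(- \frac{1}{10999}\right)} = \frac{7803}{2} + \sqrt{-4525 - \frac{10595}{10999}} = \frac{7803}{2} + \sqrt{- \frac{49781070}{10999}} = \frac{7803}{2} + \frac{3 i \sqrt{60837998770}}{10999}$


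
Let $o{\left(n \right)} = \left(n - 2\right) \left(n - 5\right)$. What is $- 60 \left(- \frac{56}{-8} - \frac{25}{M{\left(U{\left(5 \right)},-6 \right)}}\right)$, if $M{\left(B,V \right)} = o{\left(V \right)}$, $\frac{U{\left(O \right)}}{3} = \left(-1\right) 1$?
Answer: $- \frac{8865}{22} \approx -402.95$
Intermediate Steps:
$o{\left(n \right)} = \left(-5 + n\right) \left(-2 + n\right)$ ($o{\left(n \right)} = \left(-2 + n\right) \left(-5 + n\right) = \left(-5 + n\right) \left(-2 + n\right)$)
$U{\left(O \right)} = -3$ ($U{\left(O \right)} = 3 \left(\left(-1\right) 1\right) = 3 \left(-1\right) = -3$)
$M{\left(B,V \right)} = 10 + V^{2} - 7 V$
$- 60 \left(- \frac{56}{-8} - \frac{25}{M{\left(U{\left(5 \right)},-6 \right)}}\right) = - 60 \left(- \frac{56}{-8} - \frac{25}{10 + \left(-6\right)^{2} - -42}\right) = - 60 \left(\left(-56\right) \left(- \frac{1}{8}\right) - \frac{25}{10 + 36 + 42}\right) = - 60 \left(7 - \frac{25}{88}\right) = \left(-60\right) \frac{591}{88} = - \frac{8865}{22}$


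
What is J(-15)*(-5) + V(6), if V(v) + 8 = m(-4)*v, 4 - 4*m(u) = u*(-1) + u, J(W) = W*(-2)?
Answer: -152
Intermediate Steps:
J(W) = -2*W
m(u) = 1 (m(u) = 1 - (u*(-1) + u)/4 = 1 - (-u + u)/4 = 1 - ¼*0 = 1 + 0 = 1)
V(v) = -8 + v (V(v) = -8 + 1*v = -8 + v)
J(-15)*(-5) + V(6) = -2*(-15)*(-5) + (-8 + 6) = 30*(-5) - 2 = -150 - 2 = -152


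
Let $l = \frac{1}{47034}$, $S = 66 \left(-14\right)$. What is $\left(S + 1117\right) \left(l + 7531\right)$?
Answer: $\frac{68363119615}{47034} \approx 1.4535 \cdot 10^{6}$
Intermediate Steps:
$S = -924$
$l = \frac{1}{47034} \approx 2.1261 \cdot 10^{-5}$
$\left(S + 1117\right) \left(l + 7531\right) = \left(-924 + 1117\right) \left(\frac{1}{47034} + 7531\right) = 193 \cdot \frac{354213055}{47034} = \frac{68363119615}{47034}$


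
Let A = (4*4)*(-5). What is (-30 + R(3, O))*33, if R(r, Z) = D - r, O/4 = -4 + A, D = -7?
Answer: -1320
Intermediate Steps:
A = -80 (A = 16*(-5) = -80)
O = -336 (O = 4*(-4 - 80) = 4*(-84) = -336)
R(r, Z) = -7 - r
(-30 + R(3, O))*33 = (-30 + (-7 - 1*3))*33 = (-30 + (-7 - 3))*33 = (-30 - 10)*33 = -40*33 = -1320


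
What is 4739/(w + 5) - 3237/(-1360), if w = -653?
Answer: -543433/110160 ≈ -4.9331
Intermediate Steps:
4739/(w + 5) - 3237/(-1360) = 4739/(-653 + 5) - 3237/(-1360) = 4739/(-648) - 3237*(-1/1360) = 4739*(-1/648) + 3237/1360 = -4739/648 + 3237/1360 = -543433/110160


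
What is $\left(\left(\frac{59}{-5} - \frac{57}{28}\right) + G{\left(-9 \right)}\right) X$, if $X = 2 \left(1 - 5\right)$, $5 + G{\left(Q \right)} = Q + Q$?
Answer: $\frac{10314}{35} \approx 294.69$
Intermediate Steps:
$G{\left(Q \right)} = -5 + 2 Q$ ($G{\left(Q \right)} = -5 + \left(Q + Q\right) = -5 + 2 Q$)
$X = -8$ ($X = 2 \left(-4\right) = -8$)
$\left(\left(\frac{59}{-5} - \frac{57}{28}\right) + G{\left(-9 \right)}\right) X = \left(\left(\frac{59}{-5} - \frac{57}{28}\right) + \left(-5 + 2 \left(-9\right)\right)\right) \left(-8\right) = \left(\left(59 \left(- \frac{1}{5}\right) - \frac{57}{28}\right) - 23\right) \left(-8\right) = \left(\left(- \frac{59}{5} - \frac{57}{28}\right) - 23\right) \left(-8\right) = \left(- \frac{1937}{140} - 23\right) \left(-8\right) = \left(- \frac{5157}{140}\right) \left(-8\right) = \frac{10314}{35}$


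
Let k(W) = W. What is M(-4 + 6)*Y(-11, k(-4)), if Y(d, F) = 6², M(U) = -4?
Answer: -144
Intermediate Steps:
Y(d, F) = 36
M(-4 + 6)*Y(-11, k(-4)) = -4*36 = -144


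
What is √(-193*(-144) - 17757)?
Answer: 3*√1115 ≈ 100.17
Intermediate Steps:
√(-193*(-144) - 17757) = √(27792 - 17757) = √10035 = 3*√1115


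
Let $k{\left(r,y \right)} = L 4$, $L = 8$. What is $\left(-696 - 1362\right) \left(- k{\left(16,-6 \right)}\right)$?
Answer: $65856$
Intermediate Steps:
$k{\left(r,y \right)} = 32$ ($k{\left(r,y \right)} = 8 \cdot 4 = 32$)
$\left(-696 - 1362\right) \left(- k{\left(16,-6 \right)}\right) = \left(-696 - 1362\right) \left(\left(-1\right) 32\right) = \left(-2058\right) \left(-32\right) = 65856$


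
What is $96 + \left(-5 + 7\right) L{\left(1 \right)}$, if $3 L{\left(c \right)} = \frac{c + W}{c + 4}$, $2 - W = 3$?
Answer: $96$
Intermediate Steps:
$W = -1$ ($W = 2 - 3 = -1$)
$L{\left(c \right)} = \frac{-1 + c}{3 \left(4 + c\right)}$ ($L{\left(c \right)} = \frac{\left(c - 1\right) \frac{1}{c + 4}}{3} = \frac{\left(-1 + c\right) \frac{1}{4 + c}}{3} = \frac{\frac{1}{4 + c} \left(-1 + c\right)}{3} = \frac{-1 + c}{3 \left(4 + c\right)}$)
$96 + \left(-5 + 7\right) L{\left(1 \right)} = 96 + \left(-5 + 7\right) \frac{-1 + 1}{3 \left(4 + 1\right)} = 96 + 2 \cdot \frac{1}{3} \cdot \frac{1}{5} \cdot 0 = 96 + 2 \cdot 0 = 96 + 0 = 96$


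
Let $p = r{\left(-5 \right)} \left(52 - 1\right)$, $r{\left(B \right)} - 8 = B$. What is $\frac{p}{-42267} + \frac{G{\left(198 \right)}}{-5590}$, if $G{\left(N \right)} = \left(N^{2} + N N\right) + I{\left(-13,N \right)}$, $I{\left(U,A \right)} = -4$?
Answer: $- \frac{552459523}{39378755} \approx -14.029$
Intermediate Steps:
$r{\left(B \right)} = 8 + B$
$G{\left(N \right)} = -4 + 2 N^{2}$ ($G{\left(N \right)} = \left(N^{2} + N N\right) - 4 = \left(N^{2} + N^{2}\right) - 4 = 2 N^{2} - 4 = -4 + 2 N^{2}$)
$p = 153$ ($p = \left(8 - 5\right) \left(52 - 1\right) = 3 \cdot 51 = 153$)
$\frac{p}{-42267} + \frac{G{\left(198 \right)}}{-5590} = \frac{153}{-42267} + \frac{-4 + 2 \cdot 198^{2}}{-5590} = 153 \left(- \frac{1}{42267}\right) + \left(-4 + 2 \cdot 39204\right) \left(- \frac{1}{5590}\right) = - \frac{51}{14089} + \left(-4 + 78408\right) \left(- \frac{1}{5590}\right) = - \frac{51}{14089} + 78404 \left(- \frac{1}{5590}\right) = - \frac{51}{14089} - \frac{39202}{2795} = - \frac{552459523}{39378755}$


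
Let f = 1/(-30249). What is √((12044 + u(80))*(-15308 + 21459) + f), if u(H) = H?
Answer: 5*√303271207484411/10083 ≈ 8635.7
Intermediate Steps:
f = -1/30249 ≈ -3.3059e-5
√((12044 + u(80))*(-15308 + 21459) + f) = √((12044 + 80)*(-15308 + 21459) - 1/30249) = √(12124*6151 - 1/30249) = √(74574724 - 1/30249) = √(2255810826275/30249) = 5*√303271207484411/10083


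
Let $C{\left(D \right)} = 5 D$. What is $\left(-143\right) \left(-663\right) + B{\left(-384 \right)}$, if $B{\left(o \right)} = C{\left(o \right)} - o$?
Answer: $93273$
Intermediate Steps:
$B{\left(o \right)} = 4 o$ ($B{\left(o \right)} = 5 o - o = 4 o$)
$\left(-143\right) \left(-663\right) + B{\left(-384 \right)} = \left(-143\right) \left(-663\right) + 4 \left(-384\right) = 94809 - 1536 = 93273$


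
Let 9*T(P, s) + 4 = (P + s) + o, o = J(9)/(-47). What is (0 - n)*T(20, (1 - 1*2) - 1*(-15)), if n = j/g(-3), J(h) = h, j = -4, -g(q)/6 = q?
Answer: 934/1269 ≈ 0.73601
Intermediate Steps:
g(q) = -6*q
n = -2/9 (n = -4/((-6*(-3))) = -4/18 = -4*1/18 = -2/9 ≈ -0.22222)
o = -9/47 (o = 9/(-47) = 9*(-1/47) = -9/47 ≈ -0.19149)
T(P, s) = -197/423 + P/9 + s/9 (T(P, s) = -4/9 + ((P + s) - 9/47)/9 = -4/9 + (-9/47 + P + s)/9 = -4/9 + (-1/47 + P/9 + s/9) = -197/423 + P/9 + s/9)
(0 - n)*T(20, (1 - 1*2) - 1*(-15)) = (0 - 1*(-2/9))*(-197/423 + (1/9)*20 + ((1 - 1*2) - 1*(-15))/9) = (0 + 2/9)*(-197/423 + 20/9 + ((1 - 2) + 15)/9) = 2*(-197/423 + 20/9 + (-1 + 15)/9)/9 = 2*(-197/423 + 20/9 + (1/9)*14)/9 = 2*(-197/423 + 20/9 + 14/9)/9 = (2/9)*(467/141) = 934/1269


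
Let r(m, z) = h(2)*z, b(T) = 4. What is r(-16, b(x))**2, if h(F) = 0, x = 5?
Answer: 0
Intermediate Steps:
r(m, z) = 0 (r(m, z) = 0*z = 0)
r(-16, b(x))**2 = 0**2 = 0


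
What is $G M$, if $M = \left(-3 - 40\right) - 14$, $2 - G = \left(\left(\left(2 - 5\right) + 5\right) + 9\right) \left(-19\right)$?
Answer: $-12027$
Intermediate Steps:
$G = 211$ ($G = 2 - \left(\left(\left(2 - 5\right) + 5\right) + 9\right) \left(-19\right) = 2 - \left(\left(-3 + 5\right) + 9\right) \left(-19\right) = 2 - \left(2 + 9\right) \left(-19\right) = 2 - 11 \left(-19\right) = 2 - -209 = 2 + 209 = 211$)
$M = -57$ ($M = -43 - 14 = -57$)
$G M = 211 \left(-57\right) = -12027$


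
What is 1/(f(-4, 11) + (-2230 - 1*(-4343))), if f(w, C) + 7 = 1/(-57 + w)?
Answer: 61/128465 ≈ 0.00047484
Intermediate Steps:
f(w, C) = -7 + 1/(-57 + w)
1/(f(-4, 11) + (-2230 - 1*(-4343))) = 1/((400 - 7*(-4))/(-57 - 4) + (-2230 - 1*(-4343))) = 1/((400 + 28)/(-61) + (-2230 + 4343)) = 1/(-1/61*428 + 2113) = 1/(-428/61 + 2113) = 1/(128465/61) = 61/128465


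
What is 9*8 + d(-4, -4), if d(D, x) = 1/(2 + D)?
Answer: 143/2 ≈ 71.500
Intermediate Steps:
9*8 + d(-4, -4) = 9*8 + 1/(2 - 4) = 72 + 1/(-2) = 72 - 1/2 = 143/2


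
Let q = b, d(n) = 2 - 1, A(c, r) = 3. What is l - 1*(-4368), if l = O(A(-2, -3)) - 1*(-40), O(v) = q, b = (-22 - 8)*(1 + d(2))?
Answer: 4348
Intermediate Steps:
d(n) = 1
b = -60 (b = (-22 - 8)*(1 + 1) = -30*2 = -60)
q = -60
O(v) = -60
l = -20 (l = -60 - 1*(-40) = -60 + 40 = -20)
l - 1*(-4368) = -20 - 1*(-4368) = -20 + 4368 = 4348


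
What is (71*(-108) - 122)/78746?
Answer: -3895/39373 ≈ -0.098926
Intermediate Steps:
(71*(-108) - 122)/78746 = (-7668 - 122)*(1/78746) = -7790*1/78746 = -3895/39373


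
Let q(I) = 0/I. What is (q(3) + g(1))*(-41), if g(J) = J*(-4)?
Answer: 164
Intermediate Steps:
q(I) = 0
g(J) = -4*J
(q(3) + g(1))*(-41) = (0 - 4*1)*(-41) = (0 - 4)*(-41) = -4*(-41) = 164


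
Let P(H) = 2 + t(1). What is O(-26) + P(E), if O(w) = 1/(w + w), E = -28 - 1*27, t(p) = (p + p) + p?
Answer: 259/52 ≈ 4.9808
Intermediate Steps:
t(p) = 3*p (t(p) = 2*p + p = 3*p)
E = -55 (E = -28 - 27 = -55)
P(H) = 5 (P(H) = 2 + 3*1 = 2 + 3 = 5)
O(w) = 1/(2*w)
O(-26) + P(E) = (½)/(-26) + 5 = (½)*(-1/26) + 5 = -1/52 + 5 = 259/52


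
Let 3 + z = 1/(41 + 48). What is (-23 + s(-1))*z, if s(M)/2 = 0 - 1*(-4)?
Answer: 3990/89 ≈ 44.831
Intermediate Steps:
s(M) = 8 (s(M) = 2*(0 - 1*(-4)) = 2*(0 + 4) = 2*4 = 8)
z = -266/89 (z = -3 + 1/(41 + 48) = -3 + 1/89 = -266/89 ≈ -2.9888)
(-23 + s(-1))*z = (-23 + 8)*(-266/89) = -15*(-266/89) = 3990/89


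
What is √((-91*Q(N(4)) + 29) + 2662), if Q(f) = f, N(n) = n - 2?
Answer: √2509 ≈ 50.090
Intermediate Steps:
N(n) = -2 + n
√((-91*Q(N(4)) + 29) + 2662) = √((-91*(-2 + 4) + 29) + 2662) = √((-91*2 + 29) + 2662) = √((-182 + 29) + 2662) = √(-153 + 2662) = √2509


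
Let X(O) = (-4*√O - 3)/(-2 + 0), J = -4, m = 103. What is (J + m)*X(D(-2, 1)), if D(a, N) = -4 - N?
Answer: 297/2 + 198*I*√5 ≈ 148.5 + 442.74*I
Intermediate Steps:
X(O) = 3/2 + 2*√O (X(O) = (-3 - 4*√O)/(-2) = (-3 - 4*√O)*(-½) = 3/2 + 2*√O)
(J + m)*X(D(-2, 1)) = (-4 + 103)*(3/2 + 2*√(-4 - 1*1)) = 99*(3/2 + 2*√(-4 - 1)) = 99*(3/2 + 2*√(-5)) = 99*(3/2 + 2*(I*√5)) = 99*(3/2 + 2*I*√5) = 297/2 + 198*I*√5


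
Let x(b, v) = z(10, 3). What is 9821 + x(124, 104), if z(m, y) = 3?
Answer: 9824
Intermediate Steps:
x(b, v) = 3
9821 + x(124, 104) = 9821 + 3 = 9824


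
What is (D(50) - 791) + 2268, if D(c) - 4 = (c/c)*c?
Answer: 1531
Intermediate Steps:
D(c) = 4 + c (D(c) = 4 + (c/c)*c = 4 + 1*c = 4 + c)
(D(50) - 791) + 2268 = ((4 + 50) - 791) + 2268 = (54 - 791) + 2268 = -737 + 2268 = 1531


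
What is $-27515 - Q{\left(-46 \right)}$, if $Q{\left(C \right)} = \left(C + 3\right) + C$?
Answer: $-27426$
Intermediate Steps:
$Q{\left(C \right)} = 3 + 2 C$ ($Q{\left(C \right)} = \left(3 + C\right) + C = 3 + 2 C$)
$-27515 - Q{\left(-46 \right)} = -27515 - \left(3 + 2 \left(-46\right)\right) = -27515 - \left(3 - 92\right) = -27515 - -89 = -27515 + 89 = -27426$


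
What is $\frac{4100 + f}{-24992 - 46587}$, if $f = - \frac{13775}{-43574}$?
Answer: $- \frac{178667175}{3118983346} \approx -0.057284$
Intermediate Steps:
$f = \frac{13775}{43574}$ ($f = \left(-13775\right) \left(- \frac{1}{43574}\right) = \frac{13775}{43574} \approx 0.31613$)
$\frac{4100 + f}{-24992 - 46587} = \frac{4100 + \frac{13775}{43574}}{-24992 - 46587} = \frac{178667175}{43574 \left(-71579\right)} = \frac{178667175}{43574} \left(- \frac{1}{71579}\right) = - \frac{178667175}{3118983346}$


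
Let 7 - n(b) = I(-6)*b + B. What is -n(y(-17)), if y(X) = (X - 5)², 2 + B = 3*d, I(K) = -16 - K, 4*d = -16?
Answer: -4861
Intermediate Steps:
d = -4 (d = (¼)*(-16) = -4)
B = -14 (B = -2 + 3*(-4) = -2 - 12 = -14)
y(X) = (-5 + X)²
n(b) = 21 + 10*b (n(b) = 7 - ((-16 - 1*(-6))*b - 14) = 7 - ((-16 + 6)*b - 14) = 7 - (-10*b - 14) = 7 - (-14 - 10*b) = 7 + (14 + 10*b) = 21 + 10*b)
-n(y(-17)) = -(21 + 10*(-5 - 17)²) = -(21 + 10*(-22)²) = -(21 + 10*484) = -(21 + 4840) = -1*4861 = -4861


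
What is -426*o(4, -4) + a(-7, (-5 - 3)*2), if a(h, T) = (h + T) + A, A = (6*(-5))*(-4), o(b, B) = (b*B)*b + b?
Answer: 25657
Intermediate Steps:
o(b, B) = b + B*b**2 (o(b, B) = (B*b)*b + b = B*b**2 + b = b + B*b**2)
A = 120 (A = -30*(-4) = 120)
a(h, T) = 120 + T + h (a(h, T) = (h + T) + 120 = (T + h) + 120 = 120 + T + h)
-426*o(4, -4) + a(-7, (-5 - 3)*2) = -1704*(1 - 4*4) + (120 + (-5 - 3)*2 - 7) = -1704*(1 - 16) + (120 - 8*2 - 7) = -1704*(-15) + (120 - 16 - 7) = -426*(-60) + 97 = 25560 + 97 = 25657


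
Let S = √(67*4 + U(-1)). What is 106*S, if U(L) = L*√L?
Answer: 106*√(268 - I) ≈ 1735.3 - 3.2375*I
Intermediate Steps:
U(L) = L^(3/2)
S = √(268 - I) (S = √(67*4 + (-1)^(3/2)) = √(268 - I) ≈ 16.371 - 0.0305*I)
106*S = 106*√(268 - I)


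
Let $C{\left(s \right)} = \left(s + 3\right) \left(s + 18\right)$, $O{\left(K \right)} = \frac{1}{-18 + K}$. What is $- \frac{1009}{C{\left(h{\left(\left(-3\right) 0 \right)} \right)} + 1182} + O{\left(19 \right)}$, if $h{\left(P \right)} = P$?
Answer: $\frac{227}{1236} \approx 0.18366$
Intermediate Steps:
$C{\left(s \right)} = \left(3 + s\right) \left(18 + s\right)$
$- \frac{1009}{C{\left(h{\left(\left(-3\right) 0 \right)} \right)} + 1182} + O{\left(19 \right)} = - \frac{1009}{\left(54 + \left(\left(-3\right) 0\right)^{2} + 21 \left(\left(-3\right) 0\right)\right) + 1182} + \frac{1}{-18 + 19} = - \frac{1009}{\left(54 + 0^{2} + 21 \cdot 0\right) + 1182} + 1^{-1} = - \frac{1009}{\left(54 + 0 + 0\right) + 1182} + 1 = - \frac{1009}{54 + 1182} + 1 = - \frac{1009}{1236} + 1 = \frac{227}{1236}$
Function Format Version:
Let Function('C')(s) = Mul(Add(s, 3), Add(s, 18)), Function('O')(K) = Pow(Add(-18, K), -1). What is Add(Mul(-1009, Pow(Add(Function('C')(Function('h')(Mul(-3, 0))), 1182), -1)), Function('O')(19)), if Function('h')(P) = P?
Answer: Rational(227, 1236) ≈ 0.18366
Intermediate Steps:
Function('C')(s) = Mul(Add(3, s), Add(18, s))
Add(Mul(-1009, Pow(Add(Function('C')(Function('h')(Mul(-3, 0))), 1182), -1)), Function('O')(19)) = Add(Mul(-1009, Pow(Add(Add(54, Pow(Mul(-3, 0), 2), Mul(21, Mul(-3, 0))), 1182), -1)), Pow(Add(-18, 19), -1)) = Add(Mul(-1009, Pow(Add(Add(54, Pow(0, 2), Mul(21, 0)), 1182), -1)), Pow(1, -1)) = Add(Mul(-1009, Pow(Add(Add(54, 0, 0), 1182), -1)), 1) = Add(Mul(-1009, Pow(Add(54, 1182), -1)), 1) = Add(Mul(-1009, Pow(1236, -1)), 1) = Add(Mul(-1009, Rational(1, 1236)), 1) = Add(Rational(-1009, 1236), 1) = Rational(227, 1236)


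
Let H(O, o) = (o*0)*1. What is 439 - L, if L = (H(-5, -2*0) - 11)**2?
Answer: 318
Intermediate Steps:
H(O, o) = 0 (H(O, o) = 0*1 = 0)
L = 121 (L = (0 - 11)**2 = (-11)**2 = 121)
439 - L = 439 - 1*121 = 439 - 121 = 318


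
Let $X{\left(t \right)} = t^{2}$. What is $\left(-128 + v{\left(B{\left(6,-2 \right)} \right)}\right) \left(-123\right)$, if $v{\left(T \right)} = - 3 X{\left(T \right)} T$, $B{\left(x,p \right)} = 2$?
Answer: $18696$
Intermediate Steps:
$v{\left(T \right)} = - 3 T^{3}$ ($v{\left(T \right)} = - 3 T^{2} T = - 3 T^{3}$)
$\left(-128 + v{\left(B{\left(6,-2 \right)} \right)}\right) \left(-123\right) = \left(-128 - 3 \cdot 2^{3}\right) \left(-123\right) = \left(-128 - 24\right) \left(-123\right) = \left(-152\right) \left(-123\right) = 18696$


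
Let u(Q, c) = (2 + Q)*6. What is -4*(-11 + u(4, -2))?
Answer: -100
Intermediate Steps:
u(Q, c) = 12 + 6*Q
-4*(-11 + u(4, -2)) = -4*(-11 + (12 + 6*4)) = -4*(-11 + (12 + 24)) = -4*(-11 + 36) = -4*25 = -100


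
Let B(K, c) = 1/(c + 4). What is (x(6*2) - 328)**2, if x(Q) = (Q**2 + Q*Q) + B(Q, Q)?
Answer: 408321/256 ≈ 1595.0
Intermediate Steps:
B(K, c) = 1/(4 + c)
x(Q) = 1/(4 + Q) + 2*Q**2 (x(Q) = (Q**2 + Q*Q) + 1/(4 + Q) = (Q**2 + Q**2) + 1/(4 + Q) = 2*Q**2 + 1/(4 + Q) = 1/(4 + Q) + 2*Q**2)
(x(6*2) - 328)**2 = ((1 + 2*(6*2)**2*(4 + 6*2))/(4 + 6*2) - 328)**2 = ((1 + 2*12**2*(4 + 12))/(4 + 12) - 328)**2 = ((1 + 2*144*16)/16 - 328)**2 = ((1 + 4608)/16 - 328)**2 = ((1/16)*4609 - 328)**2 = (4609/16 - 328)**2 = (-639/16)**2 = 408321/256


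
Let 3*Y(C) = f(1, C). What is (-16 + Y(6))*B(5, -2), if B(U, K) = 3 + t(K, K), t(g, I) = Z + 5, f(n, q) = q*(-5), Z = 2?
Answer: -260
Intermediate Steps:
f(n, q) = -5*q
t(g, I) = 7 (t(g, I) = 2 + 5 = 7)
B(U, K) = 10 (B(U, K) = 3 + 7 = 10)
Y(C) = -5*C/3 (Y(C) = (-5*C)/3 = -5*C/3)
(-16 + Y(6))*B(5, -2) = (-16 - 5/3*6)*10 = (-16 - 10)*10 = -26*10 = -260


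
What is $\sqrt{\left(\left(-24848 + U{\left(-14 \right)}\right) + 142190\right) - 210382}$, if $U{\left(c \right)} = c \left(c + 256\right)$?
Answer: $2 i \sqrt{24107} \approx 310.53 i$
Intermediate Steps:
$U{\left(c \right)} = c \left(256 + c\right)$
$\sqrt{\left(\left(-24848 + U{\left(-14 \right)}\right) + 142190\right) - 210382} = \sqrt{\left(\left(-24848 - 14 \left(256 - 14\right)\right) + 142190\right) - 210382} = \sqrt{\left(\left(-24848 - 3388\right) + 142190\right) - 210382} = \sqrt{\left(-28236 + 142190\right) - 210382} = \sqrt{113954 - 210382} = \sqrt{-96428} = 2 i \sqrt{24107}$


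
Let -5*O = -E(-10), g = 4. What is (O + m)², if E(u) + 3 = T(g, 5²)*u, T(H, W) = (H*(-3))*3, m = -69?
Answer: 144/25 ≈ 5.7600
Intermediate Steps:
T(H, W) = -9*H (T(H, W) = -3*H*3 = -9*H)
E(u) = -3 - 36*u (E(u) = -3 + (-9*4)*u = -3 - 36*u)
O = 357/5 (O = -(-1)*(-3 - 36*(-10))/5 = -(-1)*(-3 + 360)/5 = -(-1)*357/5 = -⅕*(-357) = 357/5 ≈ 71.400)
(O + m)² = (357/5 - 69)² = (12/5)² = 144/25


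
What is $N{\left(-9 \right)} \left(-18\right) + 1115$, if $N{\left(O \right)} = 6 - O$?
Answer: $845$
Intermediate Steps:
$N{\left(-9 \right)} \left(-18\right) + 1115 = \left(6 - -9\right) \left(-18\right) + 1115 = \left(6 + 9\right) \left(-18\right) + 1115 = 15 \left(-18\right) + 1115 = -270 + 1115 = 845$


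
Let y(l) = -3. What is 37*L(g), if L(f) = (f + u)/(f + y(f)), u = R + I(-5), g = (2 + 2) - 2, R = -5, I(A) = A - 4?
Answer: 444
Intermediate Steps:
I(A) = -4 + A
g = 2 (g = 4 - 2 = 2)
u = -14 (u = -5 + (-4 - 5) = -5 - 9 = -14)
L(f) = (-14 + f)/(-3 + f) (L(f) = (f - 14)/(f - 3) = (-14 + f)/(-3 + f))
37*L(g) = 37*((-14 + 2)/(-3 + 2)) = 37*(-12/(-1)) = 37*(-1*(-12)) = 37*12 = 444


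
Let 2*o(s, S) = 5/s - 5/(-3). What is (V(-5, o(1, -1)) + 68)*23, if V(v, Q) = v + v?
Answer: 1334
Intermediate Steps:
o(s, S) = ⅚ + 5/(2*s) (o(s, S) = (5/s - 5/(-3))/2 = (5/s - 5*(-⅓))/2 = (5/s + 5/3)/2 = (5/3 + 5/s)/2 = ⅚ + 5/(2*s))
V(v, Q) = 2*v
(V(-5, o(1, -1)) + 68)*23 = (2*(-5) + 68)*23 = (-10 + 68)*23 = 58*23 = 1334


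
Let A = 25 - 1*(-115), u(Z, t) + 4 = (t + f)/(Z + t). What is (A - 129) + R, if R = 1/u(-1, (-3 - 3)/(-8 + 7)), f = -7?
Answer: 226/21 ≈ 10.762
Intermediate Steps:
u(Z, t) = -4 + (-7 + t)/(Z + t) (u(Z, t) = -4 + (t - 7)/(Z + t) = -4 + (-7 + t)/(Z + t))
A = 140 (A = 25 + 115 = 140)
R = -5/21 (R = 1/((-7 - 4*(-1) - 3*(-3 - 3)/(-8 + 7))/(-1 + (-3 - 3)/(-8 + 7))) = 1/((-7 + 4 - (-18)/(-1))/(-1 - 6/(-1))) = 1/((-7 + 4 - (-18)*(-1))/(-1 - 6*(-1))) = 1/((-7 + 4 - 3*6)/(-1 + 6)) = 1/((-7 + 4 - 18)/5) = 1/((⅕)*(-21)) = 1/(-21/5) = -5/21 ≈ -0.23810)
(A - 129) + R = (140 - 129) - 5/21 = 11 - 5/21 = 226/21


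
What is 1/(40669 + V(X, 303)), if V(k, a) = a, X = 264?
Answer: 1/40972 ≈ 2.4407e-5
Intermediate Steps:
1/(40669 + V(X, 303)) = 1/(40669 + 303) = 1/40972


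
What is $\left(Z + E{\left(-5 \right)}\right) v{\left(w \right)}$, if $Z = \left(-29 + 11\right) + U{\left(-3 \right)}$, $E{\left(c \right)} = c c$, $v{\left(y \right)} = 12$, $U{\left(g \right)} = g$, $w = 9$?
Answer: $48$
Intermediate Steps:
$E{\left(c \right)} = c^{2}$
$Z = -21$ ($Z = \left(-29 + 11\right) - 3 = -18 - 3 = -21$)
$\left(Z + E{\left(-5 \right)}\right) v{\left(w \right)} = \left(-21 + \left(-5\right)^{2}\right) 12 = \left(-21 + 25\right) 12 = 4 \cdot 12 = 48$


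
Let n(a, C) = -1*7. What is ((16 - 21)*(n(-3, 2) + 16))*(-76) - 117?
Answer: 3303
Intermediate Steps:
n(a, C) = -7
((16 - 21)*(n(-3, 2) + 16))*(-76) - 117 = ((16 - 21)*(-7 + 16))*(-76) - 117 = -5*9*(-76) - 117 = -45*(-76) - 117 = 3420 - 117 = 3303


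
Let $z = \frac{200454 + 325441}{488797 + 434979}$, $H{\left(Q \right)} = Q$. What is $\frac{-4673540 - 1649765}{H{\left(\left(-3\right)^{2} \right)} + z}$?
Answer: $- \frac{5841317399680}{8839879} \approx -6.6079 \cdot 10^{5}$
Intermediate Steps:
$z = \frac{525895}{923776} \approx 0.56929$
$\frac{-4673540 - 1649765}{H{\left(\left(-3\right)^{2} \right)} + z} = \frac{-4673540 - 1649765}{\left(-3\right)^{2} + \frac{525895}{923776}} = - \frac{6323305}{9 + \frac{525895}{923776}} = - \frac{6323305}{\frac{8839879}{923776}} = \left(-6323305\right) \frac{923776}{8839879} = - \frac{5841317399680}{8839879}$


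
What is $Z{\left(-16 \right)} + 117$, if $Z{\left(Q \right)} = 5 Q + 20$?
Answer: $57$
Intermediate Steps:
$Z{\left(Q \right)} = 20 + 5 Q$
$Z{\left(-16 \right)} + 117 = \left(20 + 5 \left(-16\right)\right) + 117 = \left(20 - 80\right) + 117 = -60 + 117 = 57$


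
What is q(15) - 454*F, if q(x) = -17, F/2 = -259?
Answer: 235155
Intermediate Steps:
F = -518 (F = 2*(-259) = -518)
q(15) - 454*F = -17 - 454*(-518) = -17 + 235172 = 235155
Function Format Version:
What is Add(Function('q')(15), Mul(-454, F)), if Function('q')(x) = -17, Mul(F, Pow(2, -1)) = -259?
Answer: 235155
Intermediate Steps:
F = -518 (F = Mul(2, -259) = -518)
Add(Function('q')(15), Mul(-454, F)) = Add(-17, Mul(-454, -518)) = Add(-17, 235172) = 235155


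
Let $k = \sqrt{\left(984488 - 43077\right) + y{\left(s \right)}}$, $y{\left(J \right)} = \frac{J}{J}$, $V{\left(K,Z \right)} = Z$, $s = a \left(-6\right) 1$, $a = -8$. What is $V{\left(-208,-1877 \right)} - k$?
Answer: $-1877 - 2 \sqrt{235353} \approx -2847.3$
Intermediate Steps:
$s = 48$ ($s = \left(-8\right) \left(-6\right) 1 = 48 \cdot 1 = 48$)
$y{\left(J \right)} = 1$
$k = 2 \sqrt{235353}$ ($k = \sqrt{\left(984488 - 43077\right) + 1} = \sqrt{941411 + 1} = \sqrt{941412} = 2 \sqrt{235353} \approx 970.26$)
$V{\left(-208,-1877 \right)} - k = -1877 - 2 \sqrt{235353}$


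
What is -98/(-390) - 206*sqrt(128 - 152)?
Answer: 49/195 - 412*I*sqrt(6) ≈ 0.25128 - 1009.2*I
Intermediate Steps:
-98/(-390) - 206*sqrt(128 - 152) = -98*(-1/390) - 412*I*sqrt(6) = 49/195 - 412*I*sqrt(6)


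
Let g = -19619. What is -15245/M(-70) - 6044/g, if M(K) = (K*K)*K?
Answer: 474436731/1345863400 ≈ 0.35251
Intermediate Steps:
M(K) = K³ (M(K) = K²*K = K³)
-15245/M(-70) - 6044/g = -15245/((-70)³) - 6044/(-19619) = -15245/(-343000) - 6044*(-1/19619) = -15245*(-1/343000) + 6044/19619 = 3049/68600 + 6044/19619 = 474436731/1345863400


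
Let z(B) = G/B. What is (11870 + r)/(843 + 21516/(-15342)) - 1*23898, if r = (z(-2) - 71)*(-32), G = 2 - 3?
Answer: -51391539388/2151965 ≈ -23881.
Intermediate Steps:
G = -1
z(B) = -1/B
r = 2256 (r = (-1/(-2) - 71)*(-32) = (-1*(-½) - 71)*(-32) = (½ - 71)*(-32) = -141/2*(-32) = 2256)
(11870 + r)/(843 + 21516/(-15342)) - 1*23898 = (11870 + 2256)/(843 + 21516/(-15342)) - 1*23898 = 14126/(843 + 21516*(-1/15342)) - 23898 = 14126/(843 - 3586/2557) - 23898 = 14126/(2151965/2557) - 23898 = 14126*(2557/2151965) - 23898 = 36120182/2151965 - 23898 = -51391539388/2151965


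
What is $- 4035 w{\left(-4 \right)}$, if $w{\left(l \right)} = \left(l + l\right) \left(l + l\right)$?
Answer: $-258240$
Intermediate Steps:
$w{\left(l \right)} = 4 l^{2}$ ($w{\left(l \right)} = 2 l 2 l = 4 l^{2}$)
$- 4035 w{\left(-4 \right)} = - 4035 \cdot 4 \left(-4\right)^{2} = - 4035 \cdot 4 \cdot 16 = \left(-4035\right) 64 = -258240$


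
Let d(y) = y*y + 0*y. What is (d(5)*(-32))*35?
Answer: -28000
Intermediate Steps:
d(y) = y² (d(y) = y² + 0 = y²)
(d(5)*(-32))*35 = (5²*(-32))*35 = (25*(-32))*35 = -800*35 = -28000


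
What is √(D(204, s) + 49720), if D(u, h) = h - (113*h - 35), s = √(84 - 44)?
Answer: √(49755 - 224*√10) ≈ 221.46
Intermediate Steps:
s = 2*√10 (s = √40 = 2*√10 ≈ 6.3246)
D(u, h) = 35 - 112*h (D(u, h) = h - (-35 + 113*h) = h + (35 - 113*h) = 35 - 112*h)
√(D(204, s) + 49720) = √((35 - 224*√10) + 49720) = √(49755 - 224*√10)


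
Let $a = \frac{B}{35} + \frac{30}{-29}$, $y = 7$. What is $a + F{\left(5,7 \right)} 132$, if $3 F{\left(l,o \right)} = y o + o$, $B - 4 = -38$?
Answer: $\frac{2498924}{1015} \approx 2462.0$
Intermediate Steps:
$B = -34$ ($B = 4 - 38 = -34$)
$F{\left(l,o \right)} = \frac{8 o}{3}$ ($F{\left(l,o \right)} = \frac{7 o + o}{3} = \frac{8 o}{3}$)
$a = - \frac{2036}{1015}$ ($a = - \frac{34}{35} + \frac{30}{-29} = \left(-34\right) \frac{1}{35} + 30 \left(- \frac{1}{29}\right) = - \frac{34}{35} - \frac{30}{29} = - \frac{2036}{1015} \approx -2.0059$)
$a + F{\left(5,7 \right)} 132 = - \frac{2036}{1015} + \frac{8}{3} \cdot 7 \cdot 132 = - \frac{2036}{1015} + \frac{56}{3} \cdot 132 = - \frac{2036}{1015} + 2464 = \frac{2498924}{1015}$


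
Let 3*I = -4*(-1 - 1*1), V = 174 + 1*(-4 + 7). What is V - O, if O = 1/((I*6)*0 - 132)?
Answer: 23365/132 ≈ 177.01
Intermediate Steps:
V = 177 (V = 174 + 1*3 = 174 + 3 = 177)
I = 8/3 (I = (-4*(-1 - 1*1))/3 = (-4*(-1 - 1))/3 = (-4*(-2))/3 = (⅓)*8 = 8/3 ≈ 2.6667)
O = -1/132 (O = 1/(((8/3)*6)*0 - 132) = 1/(16*0 - 132) = 1/(0 - 132) = 1/(-132) = -1/132 ≈ -0.0075758)
V - O = 177 - 1*(-1/132) = 177 + 1/132 = 23365/132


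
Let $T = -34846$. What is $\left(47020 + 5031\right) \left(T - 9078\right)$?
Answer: $-2286288124$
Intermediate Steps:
$\left(47020 + 5031\right) \left(T - 9078\right) = \left(47020 + 5031\right) \left(-34846 - 9078\right) = 52051 \left(-43924\right) = -2286288124$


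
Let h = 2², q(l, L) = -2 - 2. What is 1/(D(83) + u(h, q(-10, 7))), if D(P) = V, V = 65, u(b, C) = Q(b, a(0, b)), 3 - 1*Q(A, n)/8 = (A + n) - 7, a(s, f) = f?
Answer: 1/81 ≈ 0.012346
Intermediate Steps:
q(l, L) = -4
h = 4
Q(A, n) = 80 - 8*A - 8*n (Q(A, n) = 24 - 8*((A + n) - 7) = 24 - 8*(-7 + A + n) = 24 + (56 - 8*A - 8*n) = 80 - 8*A - 8*n)
u(b, C) = 80 - 16*b (u(b, C) = 80 - 8*b - 8*b = 80 - 16*b)
D(P) = 65
1/(D(83) + u(h, q(-10, 7))) = 1/(65 + (80 - 16*4)) = 1/(65 + (80 - 64)) = 1/(65 + 16) = 1/81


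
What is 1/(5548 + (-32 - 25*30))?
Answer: 1/4766 ≈ 0.00020982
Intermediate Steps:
1/(5548 + (-32 - 25*30)) = 1/(5548 + (-32 - 750)) = 1/(5548 - 782) = 1/4766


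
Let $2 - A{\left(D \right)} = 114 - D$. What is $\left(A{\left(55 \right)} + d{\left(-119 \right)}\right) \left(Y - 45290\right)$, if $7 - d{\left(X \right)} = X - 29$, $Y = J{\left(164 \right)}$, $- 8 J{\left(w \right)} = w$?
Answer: $-4440429$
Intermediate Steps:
$J{\left(w \right)} = - \frac{w}{8}$
$Y = - \frac{41}{2}$ ($Y = \left(- \frac{1}{8}\right) 164 = - \frac{41}{2} \approx -20.5$)
$d{\left(X \right)} = 36 - X$ ($d{\left(X \right)} = 7 - \left(X - 29\right) = 7 - \left(-29 + X\right) = 36 - X$)
$A{\left(D \right)} = -112 + D$ ($A{\left(D \right)} = 2 - \left(114 - D\right) = 2 + \left(-114 + D\right) = -112 + D$)
$\left(A{\left(55 \right)} + d{\left(-119 \right)}\right) \left(Y - 45290\right) = \left(\left(-112 + 55\right) + \left(36 - -119\right)\right) \left(- \frac{41}{2} - 45290\right) = \left(-57 + \left(36 + 119\right)\right) \left(- \frac{41}{2} - 45290\right) = \left(-57 + 155\right) \left(- \frac{41}{2} - 45290\right) = 98 \left(- \frac{90621}{2}\right) = -4440429$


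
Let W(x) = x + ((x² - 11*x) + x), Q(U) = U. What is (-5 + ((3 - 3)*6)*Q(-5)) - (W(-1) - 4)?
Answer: -11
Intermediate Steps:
W(x) = x² - 9*x (W(x) = x + (x² - 10*x) = x² - 9*x)
(-5 + ((3 - 3)*6)*Q(-5)) - (W(-1) - 4) = (-5 + ((3 - 3)*6)*(-5)) - (-(-9 - 1) - 4) = (-5 + (0*6)*(-5)) - (-1*(-10) - 4) = (-5 + 0*(-5)) - (10 - 4) = (-5 + 0) - 1*6 = -5 - 6 = -11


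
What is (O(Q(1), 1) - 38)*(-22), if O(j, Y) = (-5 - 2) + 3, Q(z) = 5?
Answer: 924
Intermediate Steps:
O(j, Y) = -4 (O(j, Y) = -7 + 3 = -4)
(O(Q(1), 1) - 38)*(-22) = (-4 - 38)*(-22) = -42*(-22) = 924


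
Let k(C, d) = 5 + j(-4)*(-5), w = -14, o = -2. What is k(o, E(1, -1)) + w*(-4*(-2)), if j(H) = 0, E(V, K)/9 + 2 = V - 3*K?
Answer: -107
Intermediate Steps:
E(V, K) = -18 - 27*K + 9*V (E(V, K) = -18 + 9*(V - 3*K) = -18 + (-27*K + 9*V) = -18 - 27*K + 9*V)
k(C, d) = 5 (k(C, d) = 5 + 0*(-5) = 5 + 0 = 5)
k(o, E(1, -1)) + w*(-4*(-2)) = 5 - (-56)*(-2) = 5 - 14*8 = 5 - 112 = -107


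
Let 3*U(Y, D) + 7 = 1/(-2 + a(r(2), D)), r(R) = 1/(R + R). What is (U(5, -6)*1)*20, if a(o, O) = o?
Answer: -1060/21 ≈ -50.476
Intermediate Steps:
r(R) = 1/(2*R)
U(Y, D) = -53/21 (U(Y, D) = -7/3 + 1/(3*(-2 + (½)/2)) = -7/3 + 1/(3*(-2 + (½)*(½))) = -7/3 + 1/(3*(-2 + ¼)) = -7/3 + 1/(3*(-7/4)) = -7/3 + (⅓)*(-4/7) = -7/3 - 4/21 = -53/21)
(U(5, -6)*1)*20 = -53/21*1*20 = -53/21*20 = -1060/21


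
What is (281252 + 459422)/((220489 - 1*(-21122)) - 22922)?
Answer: 740674/218689 ≈ 3.3869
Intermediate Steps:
(281252 + 459422)/((220489 - 1*(-21122)) - 22922) = 740674/((220489 + 21122) - 22922) = 740674/(241611 - 22922) = 740674/218689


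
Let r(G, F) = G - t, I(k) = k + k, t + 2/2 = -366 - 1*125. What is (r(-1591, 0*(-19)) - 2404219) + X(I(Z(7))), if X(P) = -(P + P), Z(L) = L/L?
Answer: -2405322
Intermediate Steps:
Z(L) = 1
t = -492 (t = -1 + (-366 - 1*125) = -1 + (-366 - 125) = -1 - 491 = -492)
I(k) = 2*k
X(P) = -2*P
r(G, F) = 492 + G (r(G, F) = G - 1*(-492) = G + 492 = 492 + G)
(r(-1591, 0*(-19)) - 2404219) + X(I(Z(7))) = ((492 - 1591) - 2404219) - 4 = (-1099 - 2404219) - 2*2 = -2405318 - 4 = -2405322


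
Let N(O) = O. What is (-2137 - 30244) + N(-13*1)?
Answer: -32394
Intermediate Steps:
(-2137 - 30244) + N(-13*1) = (-2137 - 30244) - 13*1 = -32381 - 13 = -32394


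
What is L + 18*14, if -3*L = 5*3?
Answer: 247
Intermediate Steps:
L = -5 (L = -5*3/3 = -1/3*15 = -5)
L + 18*14 = -5 + 18*14 = -5 + 252 = 247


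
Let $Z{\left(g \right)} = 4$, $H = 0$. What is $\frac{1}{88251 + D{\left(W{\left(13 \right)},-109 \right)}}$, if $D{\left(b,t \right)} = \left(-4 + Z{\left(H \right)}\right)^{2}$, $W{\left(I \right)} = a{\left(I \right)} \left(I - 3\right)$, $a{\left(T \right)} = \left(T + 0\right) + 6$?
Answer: $\frac{1}{88251} \approx 1.1331 \cdot 10^{-5}$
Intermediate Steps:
$a{\left(T \right)} = 6 + T$ ($a{\left(T \right)} = T + 6 = 6 + T$)
$W{\left(I \right)} = \left(-3 + I\right) \left(6 + I\right)$ ($W{\left(I \right)} = \left(6 + I\right) \left(I - 3\right) = \left(6 + I\right) \left(-3 + I\right) = \left(-3 + I\right) \left(6 + I\right)$)
$D{\left(b,t \right)} = 0$ ($D{\left(b,t \right)} = \left(-4 + 4\right)^{2} = 0^{2} = 0$)
$\frac{1}{88251 + D{\left(W{\left(13 \right)},-109 \right)}} = \frac{1}{88251 + 0} = \frac{1}{88251}$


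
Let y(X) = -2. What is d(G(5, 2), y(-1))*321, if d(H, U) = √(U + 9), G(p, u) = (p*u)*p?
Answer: 321*√7 ≈ 849.29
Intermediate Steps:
G(p, u) = u*p²
d(H, U) = √(9 + U)
d(G(5, 2), y(-1))*321 = √(9 - 2)*321 = √7*321 = 321*√7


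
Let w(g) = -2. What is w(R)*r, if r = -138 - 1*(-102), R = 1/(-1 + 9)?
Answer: 72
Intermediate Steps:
R = 1/8 ≈ 0.12500
r = -36 (r = -138 + 102 = -36)
w(R)*r = -2*(-36) = 72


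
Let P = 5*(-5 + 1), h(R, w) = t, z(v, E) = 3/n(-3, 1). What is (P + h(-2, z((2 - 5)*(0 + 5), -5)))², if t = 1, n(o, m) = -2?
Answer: 361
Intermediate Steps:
z(v, E) = -3/2 (z(v, E) = 3/(-2) = 3*(-½) = -3/2)
h(R, w) = 1
P = -20 (P = 5*(-4) = -20)
(P + h(-2, z((2 - 5)*(0 + 5), -5)))² = (-20 + 1)² = (-19)² = 361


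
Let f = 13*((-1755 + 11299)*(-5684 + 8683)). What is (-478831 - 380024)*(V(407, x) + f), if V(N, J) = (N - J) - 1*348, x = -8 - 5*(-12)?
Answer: -319573018834425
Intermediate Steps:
x = 52 (x = -8 + 60 = 52)
V(N, J) = -348 + N - J (V(N, J) = (N - J) - 348 = -348 + N - J)
f = 372091928 (f = 13*(9544*2999) = 13*28622456 = 372091928)
(-478831 - 380024)*(V(407, x) + f) = (-478831 - 380024)*((-348 + 407 - 1*52) + 372091928) = -858855*((-348 + 407 - 52) + 372091928) = -858855*(7 + 372091928) = -858855*372091935 = -319573018834425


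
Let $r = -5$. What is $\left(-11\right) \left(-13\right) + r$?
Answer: $138$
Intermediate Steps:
$\left(-11\right) \left(-13\right) + r = \left(-11\right) \left(-13\right) - 5 = 143 - 5 = 138$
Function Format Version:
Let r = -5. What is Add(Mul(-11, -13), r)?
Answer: 138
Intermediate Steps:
Add(Mul(-11, -13), r) = Add(Mul(-11, -13), -5) = Add(143, -5) = 138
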